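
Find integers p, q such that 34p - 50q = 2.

Step 1: Check solvability.
gcd(34, 50) = 2
Since 2 divides 2, solutions exist.

Step 2: Apply extended Euclidean algorithm to find gcd.
We find integers such that 34*x0 + 50*y0 = 2

Step 3: Scale the particular solution.
Multiply by 2/2 = 1:
p = 3, q = 2

Step 4: Verify.
34*(3) - 50*(2) = 2 = 2 ✓

p = 3, q = 2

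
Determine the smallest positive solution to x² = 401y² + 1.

We seek the smallest positive integers (x, y) with x² - 401y² = 1, i.e., x² = 401y² + 1.
Try successive y values:
y = 1: x² = 401·1² + 1 = 402, not a perfect square
y = 2: x² = 401·2² + 1 = 1605, not a perfect square
y = 3: x² = 401·3² + 1 = 3610, not a perfect square
... continuing the search (or via continued fractions) ...
y = 40: x² = 401·40² + 1 = 641601, x = 801 ✓

Verify: 801² - 401·40² = 641601 - 641600 = 1 ✓

x = 801, y = 40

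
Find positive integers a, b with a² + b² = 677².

We need a² + b² = 677² = 458329.
Trying: 675² + 52² = 455625 + 2704 = 458329 ✓

(675, 52, 677)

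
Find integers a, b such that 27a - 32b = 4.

Step 1: Check solvability.
gcd(27, 32) = 1
Since 1 divides 4, solutions exist.

Step 2: Apply extended Euclidean algorithm to find gcd.
We find integers such that 27*x0 + 32*y0 = 1

Step 3: Scale the particular solution.
Multiply by 4/1 = 4:
a = -52, b = -44

Step 4: Verify.
27*(-52) - 32*(-44) = 4 = 4 ✓

a = -52, b = -44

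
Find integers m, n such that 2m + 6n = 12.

Step 1: Check solvability.
gcd(2, 6) = 2
Since 2 divides 12, solutions exist.

Step 2: Apply extended Euclidean algorithm to find gcd.
We find integers such that 2*x0 + 6*y0 = 2

Step 3: Scale the particular solution.
Multiply by 12/2 = 6:
m = 6, n = 0

Step 4: Verify.
2*(6) + 6*(0) = 12 = 12 ✓

m = 6, n = 0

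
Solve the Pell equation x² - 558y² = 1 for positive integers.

We seek the smallest positive integers (x, y) with x² - 558y² = 1, i.e., x² = 558y² + 1.
Try successive y values:
y = 1: x² = 558·1² + 1 = 559, not a perfect square
y = 2: x² = 558·2² + 1 = 2233, not a perfect square
y = 3: x² = 558·3² + 1 = 5023, not a perfect square
... continuing the search (or via continued fractions) ...
y = 336: x² = 558·336² + 1 = 62995969, x = 7937 ✓

Verify: 7937² - 558·336² = 62995969 - 62995968 = 1 ✓

x = 7937, y = 336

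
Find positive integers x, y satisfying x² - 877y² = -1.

We need x² = 877y² - 1. Try successive y:
y = 1: x² = 877·1² - 1 = 876, not a perfect square
y = 2: x² = 877·2² - 1 = 3507, not a perfect square
y = 3: x² = 877·3² - 1 = 7892, not a perfect square
...
y = 8149: x² = 877·8149² - 1 = 58238238276 = 241326² ✓
Check: 241326² - 877·8149² = 58238238276 - 58238238277 = -1 ✓

x = 241326, y = 8149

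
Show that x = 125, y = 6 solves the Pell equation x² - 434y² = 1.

Compute x² = 125² = 15625
Compute 434y² = 434·6² = 434·36 = 15624
x² - 434y² = 15625 - 15624 = 1
Since this equals 1, (125, 6) is a solution.

Yes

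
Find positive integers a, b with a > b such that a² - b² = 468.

Factor: a² - b² = (a+b)(a-b) = 468.
We need two factors of 468 with the same parity.
Use a+b = 234 and a-b = 2 (product 234·2 = 468).
Adding: 2a = 236, so a = 118.
Subtracting: 2b = 232, so b = 116.
Check: 118² - 116² = 13924 - 13456 = 468 ✓

a = 118, b = 116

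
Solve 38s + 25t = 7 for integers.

Step 1: Check solvability.
gcd(38, 25) = 1
Since 1 divides 7, solutions exist.

Step 2: Apply extended Euclidean algorithm to find gcd.
We find integers such that 38*x0 + 25*y0 = 1

Step 3: Scale the particular solution.
Multiply by 7/1 = 7:
s = 14, t = -21

Step 4: Verify.
38*(14) + 25*(-21) = 7 = 7 ✓

s = 14, t = -21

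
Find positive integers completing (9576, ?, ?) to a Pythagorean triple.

We need the other leg and hypotenuse such that 9576² + x² = c².
Take x = 2970, c = 10026: 9576² + 2970² = 91699776 + 8820900 = 100520676 = 10026² ✓
Triple: (2970, 9576, 10026)

(2970, 9576, 10026)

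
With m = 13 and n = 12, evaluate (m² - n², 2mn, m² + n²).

a = m² - n² = 169 - 144 = 25
b = 2mn = 2·13·12 = 312
c = m² + n² = 169 + 144 = 313
Verify: 25² + 312² = 625 + 97344 = 97969 = 313² ✓

(25, 312, 313)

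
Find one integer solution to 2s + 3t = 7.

Step 1: Check solvability.
gcd(2, 3) = 1
Since 1 divides 7, solutions exist.

Step 2: Apply extended Euclidean algorithm to find gcd.
We find integers such that 2*x0 + 3*y0 = 1

Step 3: Scale the particular solution.
Multiply by 7/1 = 7:
s = -7, t = 7

Step 4: Verify.
2*(-7) + 3*(7) = 7 = 7 ✓

s = -7, t = 7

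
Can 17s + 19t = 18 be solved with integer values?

Step 1: Compute gcd(17, 19).
gcd(17, 19) = 1

Step 2: Check divisibility.
Does 1 divide 18? 18 = 1 x 18, so yes.

By the theorem on linear Diophantine equations, 17s + 19t = 18 has integer solutions if and only if gcd(17, 19) divides 18. Since 1 | 18, solutions exist.

Yes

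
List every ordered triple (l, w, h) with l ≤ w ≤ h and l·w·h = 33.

Iterate l from 1 to ⌊33^(1/3)⌋. For each l dividing 33, iterate w ≥ l with w dividing 33/l, and set h = 33/(l·w).
Triples found (2): (1×1×33), (1×3×11)

(1×1×33), (1×3×11)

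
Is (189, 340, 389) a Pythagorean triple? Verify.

Compute a² + b² = 189² + 340² = 35721 + 115600 = 151321
Compute c² = 389² = 151321
Since 151321 = 151321, confirmed.

Yes, it is a Pythagorean triple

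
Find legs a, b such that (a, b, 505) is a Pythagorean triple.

We need a² + b² = 505² = 255025.
Trying: 217² + 456² = 47089 + 207936 = 255025 ✓

(217, 456, 505)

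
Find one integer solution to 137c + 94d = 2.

Step 1: Check solvability.
gcd(137, 94) = 1
Since 1 divides 2, solutions exist.

Step 2: Apply extended Euclidean algorithm to find gcd.
We find integers such that 137*x0 + 94*y0 = 1

Step 3: Scale the particular solution.
Multiply by 2/1 = 2:
c = 70, d = -102

Step 4: Verify.
137*(70) + 94*(-102) = 2 = 2 ✓

c = 70, d = -102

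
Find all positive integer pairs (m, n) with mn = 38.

The positive divisors of 38 are: 1, 2, 19, 38.
Each divisor d gives the pair (d, 38/d):
(1, 38), (2, 19), (19, 2), (38, 1)

(1, 38), (2, 19), (19, 2), (38, 1)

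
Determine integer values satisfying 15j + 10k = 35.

Step 1: Check solvability.
gcd(15, 10) = 5
Since 5 divides 35, solutions exist.

Step 2: Apply extended Euclidean algorithm to find gcd.
We find integers such that 15*x0 + 10*y0 = 5

Step 3: Scale the particular solution.
Multiply by 35/5 = 7:
j = 7, k = -7

Step 4: Verify.
15*(7) + 10*(-7) = 35 = 35 ✓

j = 7, k = -7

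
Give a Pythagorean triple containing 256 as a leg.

We need the other leg and hypotenuse such that 256² + x² = c².
Take x = 2040, c = 2056: 256² + 2040² = 65536 + 4161600 = 4227136 = 2056² ✓
Triple: (2040, 256, 2056)

(2040, 256, 2056)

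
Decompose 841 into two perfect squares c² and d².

We need to find integers c, d > 0 such that c² + d² = 841.
Trying c = 20: d² = 841 - 20² = 841 - 400 = 441
d = 21
Check: 20² + 21² = 400 + 441 = 841 ✓

841 = 20² + 21²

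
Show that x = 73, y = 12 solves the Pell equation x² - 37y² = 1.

Compute x² = 73² = 5329
Compute 37y² = 37·12² = 37·144 = 5328
x² - 37y² = 5329 - 5328 = 1
Since this equals 1, (73, 12) is a solution.

Yes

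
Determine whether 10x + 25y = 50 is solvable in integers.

Step 1: Compute gcd(10, 25).
gcd(10, 25) = 5

Step 2: Check divisibility.
Does 5 divide 50? 50 = 5 x 10, so yes.

By the theorem on linear Diophantine equations, 10x + 25y = 50 has integer solutions if and only if gcd(10, 25) divides 50. Since 5 | 50, solutions exist.

Yes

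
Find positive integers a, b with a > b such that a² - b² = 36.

Factor: a² - b² = (a+b)(a-b) = 36.
We need two factors of 36 with the same parity.
Use a+b = 18 and a-b = 2 (product 18·2 = 36).
Adding: 2a = 20, so a = 10.
Subtracting: 2b = 16, so b = 8.
Check: 10² - 8² = 100 - 64 = 36 ✓

a = 10, b = 8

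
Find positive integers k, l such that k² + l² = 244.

Search for k with 244 - k² a perfect square.
k = 10: 244 - 10² = 244 - 100 = 144 = 12² ✓
So k = 10, l = 12.

k = 10, l = 12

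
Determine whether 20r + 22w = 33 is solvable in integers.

Step 1: Compute gcd(20, 22).
gcd(20, 22) = 2

Step 2: Check divisibility.
Does 2 divide 33? 33 = 2 x 16 + 1, so no.

By the theorem on linear Diophantine equations, 20r + 22w = 33 has integer solutions if and only if gcd(20, 22) divides 33. Since 2 does not divide 33, no solutions exist.

No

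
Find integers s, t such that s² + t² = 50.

We need to find integers s, t > 0 such that s² + t² = 50.
Trying s = 1: t² = 50 - 1² = 50 - 1 = 49
t = 7
Check: 1² + 7² = 1 + 49 = 50 ✓

50 = 1² + 7²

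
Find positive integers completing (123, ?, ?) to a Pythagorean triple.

We need the other leg and hypotenuse such that 123² + x² = c².
Take x = 836, c = 845: 123² + 836² = 15129 + 698896 = 714025 = 845² ✓
Triple: (123, 836, 845)

(123, 836, 845)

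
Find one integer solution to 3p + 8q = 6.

Step 1: Check solvability.
gcd(3, 8) = 1
Since 1 divides 6, solutions exist.

Step 2: Apply extended Euclidean algorithm to find gcd.
We find integers such that 3*x0 + 8*y0 = 1

Step 3: Scale the particular solution.
Multiply by 6/1 = 6:
p = 18, q = -6

Step 4: Verify.
3*(18) + 8*(-6) = 6 = 6 ✓

p = 18, q = -6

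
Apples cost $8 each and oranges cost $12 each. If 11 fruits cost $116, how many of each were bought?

Let a = apples, o = oranges.
a + o = 11
8a + 12o = 116
Substitute o = 11 - a:
8a + 12(11 - a) = 116
(8 - 12)a = 116 - 132
-4a = -16
a = 4, o = 11 - 4 = 7

Apples: 4, Oranges: 7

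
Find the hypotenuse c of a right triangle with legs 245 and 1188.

c² = a² + b² = 245² + 1188² = 60025 + 1411344 = 1471369
c = sqrt(1471369) = 1213

1213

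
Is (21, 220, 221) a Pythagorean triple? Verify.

Compute a² + b² = 21² + 220² = 441 + 48400 = 48841
Compute c² = 221² = 48841
Since 48841 = 48841, confirmed.

Yes, it is a Pythagorean triple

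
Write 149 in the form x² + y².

We need to find integers x, y > 0 such that x² + y² = 149.
Trying x = 7: y² = 149 - 7² = 149 - 49 = 100
y = 10
Check: 7² + 10² = 49 + 100 = 149 ✓

149 = 7² + 10²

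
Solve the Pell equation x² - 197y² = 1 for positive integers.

We seek the smallest positive integers (x, y) with x² - 197y² = 1, i.e., x² = 197y² + 1.
Try successive y values:
y = 1: x² = 197·1² + 1 = 198, not a perfect square
y = 2: x² = 197·2² + 1 = 789, not a perfect square
y = 3: x² = 197·3² + 1 = 1774, not a perfect square
... continuing the search (or via continued fractions) ...
y = 28: x² = 197·28² + 1 = 154449, x = 393 ✓

Verify: 393² - 197·28² = 154449 - 154448 = 1 ✓

x = 393, y = 28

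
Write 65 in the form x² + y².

We need to find integers x, y > 0 such that x² + y² = 65.
Trying x = 1: y² = 65 - 1² = 65 - 1 = 64
y = 8
Check: 1² + 8² = 1 + 64 = 65 ✓

65 = 1² + 8²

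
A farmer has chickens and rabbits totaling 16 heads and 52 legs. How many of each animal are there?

Let c = chickens, r = rabbits.
Heads: c + r = 16
Legs: 2c + 4r = 52
From the first equation, c = 16 - r. Substitute:
2(16 - r) + 4r = 52
32 + 2r = 52
r = (52 - 32)/2 = 10
c = 16 - 10 = 6

Chickens: 6, Rabbits: 10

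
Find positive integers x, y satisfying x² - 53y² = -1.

We need x² = 53y² - 1. Try successive y:
y = 1: x² = 53·1² - 1 = 52, not a perfect square
y = 2: x² = 53·2² - 1 = 211, not a perfect square
y = 3: x² = 53·3² - 1 = 476, not a perfect square
...
y = 25: x² = 53·25² - 1 = 33124 = 182² ✓
Check: 182² - 53·25² = 33124 - 33125 = -1 ✓

x = 182, y = 25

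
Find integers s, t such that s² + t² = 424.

We need to find integers s, t > 0 such that s² + t² = 424.
Trying s = 10: t² = 424 - 10² = 424 - 100 = 324
t = 18
Check: 10² + 18² = 100 + 324 = 424 ✓

424 = 10² + 18²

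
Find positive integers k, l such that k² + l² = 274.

Search for k with 274 - k² a perfect square.
k = 7: 274 - 7² = 274 - 49 = 225 = 15² ✓
So k = 7, l = 15.

k = 7, l = 15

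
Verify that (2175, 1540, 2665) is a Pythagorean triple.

Compute a² + b² = 2175² + 1540² = 4730625 + 2371600 = 7102225
Compute c² = 2665² = 7102225
Since 7102225 = 7102225, confirmed.

Yes, it is a Pythagorean triple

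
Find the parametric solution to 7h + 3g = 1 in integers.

Step 1: Compute gcd(7, 3) = 1.
Since 1 divides 1, solutions exist.

Step 2: Find a particular solution using extended Euclidean algorithm.
We get h₀ = 1, g₀ = -2.
Check: 7*1 + 3*-2 = 1 = 1 ✓

Step 3: Write the general solution.
h = 1 + (3/1)t = 1 + 3t
g = -2 - (7/1)t = -2 - 7t
for any integer t.

h = 1 + 3t, g = -2 - 7t for integer t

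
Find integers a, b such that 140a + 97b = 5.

Step 1: Check solvability.
gcd(140, 97) = 1
Since 1 divides 5, solutions exist.

Step 2: Apply extended Euclidean algorithm to find gcd.
We find integers such that 140*x0 + 97*y0 = 1

Step 3: Scale the particular solution.
Multiply by 5/1 = 5:
a = -45, b = 65

Step 4: Verify.
140*(-45) + 97*(65) = 5 = 5 ✓

a = -45, b = 65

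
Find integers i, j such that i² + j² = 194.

We need to find integers i, j > 0 such that i² + j² = 194.
Trying i = 5: j² = 194 - 5² = 194 - 25 = 169
j = 13
Check: 5² + 13² = 25 + 169 = 194 ✓

194 = 5² + 13²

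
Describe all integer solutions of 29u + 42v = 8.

Step 1: Compute gcd(29, 42) = 1.
Since 1 divides 8, solutions exist.

Step 2: Find a particular solution using extended Euclidean algorithm.
We get u₀ = -104, v₀ = 72.
Check: 29*-104 + 42*72 = 8 = 8 ✓

Step 3: Write the general solution.
u = -104 + (42/1)t = -104 + 42t
v = 72 - (29/1)t = 72 - 29t
for any integer t.

u = -104 + 42t, v = 72 - 29t for integer t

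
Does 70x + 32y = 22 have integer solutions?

Step 1: Compute gcd(70, 32).
gcd(70, 32) = 2

Step 2: Check divisibility.
Does 2 divide 22? 22 = 2 x 11, so yes.

By the theorem on linear Diophantine equations, 70x + 32y = 22 has integer solutions if and only if gcd(70, 32) divides 22. Since 2 | 22, solutions exist.

Yes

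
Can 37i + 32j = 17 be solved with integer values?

Step 1: Compute gcd(37, 32).
gcd(37, 32) = 1

Step 2: Check divisibility.
Does 1 divide 17? 17 = 1 x 17, so yes.

By the theorem on linear Diophantine equations, 37i + 32j = 17 has integer solutions if and only if gcd(37, 32) divides 17. Since 1 | 17, solutions exist.

Yes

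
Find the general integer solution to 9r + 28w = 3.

Step 1: Compute gcd(9, 28) = 1.
Since 1 divides 3, solutions exist.

Step 2: Find a particular solution using extended Euclidean algorithm.
We get r₀ = -9, w₀ = 3.
Check: 9*-9 + 28*3 = 3 = 3 ✓

Step 3: Write the general solution.
r = -9 + (28/1)t = -9 + 28t
w = 3 - (9/1)t = 3 - 9t
for any integer t.

r = -9 + 28t, w = 3 - 9t for integer t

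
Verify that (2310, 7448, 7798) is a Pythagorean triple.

Compute a² + b² = 2310² + 7448² = 5336100 + 55472704 = 60808804
Compute c² = 7798² = 60808804
Since 60808804 = 60808804, confirmed.

Yes, it is a Pythagorean triple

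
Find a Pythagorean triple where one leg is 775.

We need the other leg and hypotenuse such that 775² + x² = c².
Take x = 2340, c = 2465: 775² + 2340² = 600625 + 5475600 = 6076225 = 2465² ✓
Triple: (775, 2340, 2465)

(775, 2340, 2465)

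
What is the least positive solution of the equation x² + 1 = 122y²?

We need x² = 122y² - 1. Try successive y:
y = 1: x² = 122·1² - 1 = 121 = 11² ✓
Check: 11² - 122·1² = 121 - 122 = -1 ✓

x = 11, y = 1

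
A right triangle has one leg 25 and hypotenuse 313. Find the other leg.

b² = c² - a² = 97969 - 625 = 97344
b = 312

312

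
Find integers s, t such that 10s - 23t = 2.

Step 1: Check solvability.
gcd(10, 23) = 1
Since 1 divides 2, solutions exist.

Step 2: Apply extended Euclidean algorithm to find gcd.
We find integers such that 10*x0 + 23*y0 = 1

Step 3: Scale the particular solution.
Multiply by 2/1 = 2:
s = 14, t = 6

Step 4: Verify.
10*(14) - 23*(6) = 2 = 2 ✓

s = 14, t = 6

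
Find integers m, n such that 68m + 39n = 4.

Step 1: Check solvability.
gcd(68, 39) = 1
Since 1 divides 4, solutions exist.

Step 2: Apply extended Euclidean algorithm to find gcd.
We find integers such that 68*x0 + 39*y0 = 1

Step 3: Scale the particular solution.
Multiply by 4/1 = 4:
m = -16, n = 28

Step 4: Verify.
68*(-16) + 39*(28) = 4 = 4 ✓

m = -16, n = 28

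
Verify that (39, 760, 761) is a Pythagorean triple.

Compute a² + b² = 39² + 760² = 1521 + 577600 = 579121
Compute c² = 761² = 579121
Since 579121 = 579121, confirmed.

Yes, it is a Pythagorean triple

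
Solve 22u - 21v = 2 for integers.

Step 1: Check solvability.
gcd(22, 21) = 1
Since 1 divides 2, solutions exist.

Step 2: Apply extended Euclidean algorithm to find gcd.
We find integers such that 22*x0 + 21*y0 = 1

Step 3: Scale the particular solution.
Multiply by 2/1 = 2:
u = 2, v = 2

Step 4: Verify.
22*(2) - 21*(2) = 2 = 2 ✓

u = 2, v = 2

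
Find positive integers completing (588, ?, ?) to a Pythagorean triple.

We need the other leg and hypotenuse such that 588² + x² = c².
Take x = 1309, c = 1435: 588² + 1309² = 345744 + 1713481 = 2059225 = 1435² ✓
Triple: (1309, 588, 1435)

(1309, 588, 1435)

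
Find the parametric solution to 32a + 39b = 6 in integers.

Step 1: Compute gcd(32, 39) = 1.
Since 1 divides 6, solutions exist.

Step 2: Find a particular solution using extended Euclidean algorithm.
We get a₀ = 66, b₀ = -54.
Check: 32*66 + 39*-54 = 6 = 6 ✓

Step 3: Write the general solution.
a = 66 + (39/1)t = 66 + 39t
b = -54 - (32/1)t = -54 - 32t
for any integer t.

a = 66 + 39t, b = -54 - 32t for integer t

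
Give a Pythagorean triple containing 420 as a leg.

We need the other leg and hypotenuse such that 420² + x² = c².
Take x = 341, c = 541: 420² + 341² = 176400 + 116281 = 292681 = 541² ✓
Triple: (341, 420, 541)

(341, 420, 541)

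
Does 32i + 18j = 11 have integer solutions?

Step 1: Compute gcd(32, 18).
gcd(32, 18) = 2

Step 2: Check divisibility.
Does 2 divide 11? 11 = 2 x 5 + 1, so no.

By the theorem on linear Diophantine equations, 32i + 18j = 11 has integer solutions if and only if gcd(32, 18) divides 11. Since 2 does not divide 11, no solutions exist.

No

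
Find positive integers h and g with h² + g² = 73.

We need to find integers h, g > 0 such that h² + g² = 73.
Trying h = 3: g² = 73 - 3² = 73 - 9 = 64
g = 8
Check: 3² + 8² = 9 + 64 = 73 ✓

73 = 3² + 8²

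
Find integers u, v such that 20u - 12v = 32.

Step 1: Check solvability.
gcd(20, 12) = 4
Since 4 divides 32, solutions exist.

Step 2: Apply extended Euclidean algorithm to find gcd.
We find integers such that 20*x0 + 12*y0 = 4

Step 3: Scale the particular solution.
Multiply by 32/4 = 8:
u = -8, v = -16

Step 4: Verify.
20*(-8) - 12*(-16) = 32 = 32 ✓

u = -8, v = -16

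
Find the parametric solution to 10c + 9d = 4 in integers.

Step 1: Compute gcd(10, 9) = 1.
Since 1 divides 4, solutions exist.

Step 2: Find a particular solution using extended Euclidean algorithm.
We get c₀ = 4, d₀ = -4.
Check: 10*4 + 9*-4 = 4 = 4 ✓

Step 3: Write the general solution.
c = 4 + (9/1)t = 4 + 9t
d = -4 - (10/1)t = -4 - 10t
for any integer t.

c = 4 + 9t, d = -4 - 10t for integer t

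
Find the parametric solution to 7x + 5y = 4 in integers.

Step 1: Compute gcd(7, 5) = 1.
Since 1 divides 4, solutions exist.

Step 2: Find a particular solution using extended Euclidean algorithm.
We get x₀ = -8, y₀ = 12.
Check: 7*-8 + 5*12 = 4 = 4 ✓

Step 3: Write the general solution.
x = -8 + (5/1)t = -8 + 5t
y = 12 - (7/1)t = 12 - 7t
for any integer t.

x = -8 + 5t, y = 12 - 7t for integer t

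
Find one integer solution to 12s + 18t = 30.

Step 1: Check solvability.
gcd(12, 18) = 6
Since 6 divides 30, solutions exist.

Step 2: Apply extended Euclidean algorithm to find gcd.
We find integers such that 12*x0 + 18*y0 = 6

Step 3: Scale the particular solution.
Multiply by 30/6 = 5:
s = -5, t = 5

Step 4: Verify.
12*(-5) + 18*(5) = 30 = 30 ✓

s = -5, t = 5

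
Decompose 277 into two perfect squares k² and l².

We need to find integers k, l > 0 such that k² + l² = 277.
Trying k = 9: l² = 277 - 9² = 277 - 81 = 196
l = 14
Check: 9² + 14² = 81 + 196 = 277 ✓

277 = 9² + 14²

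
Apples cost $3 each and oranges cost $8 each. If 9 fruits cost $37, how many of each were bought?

Let a = apples, o = oranges.
a + o = 9
3a + 8o = 37
Substitute o = 9 - a:
3a + 8(9 - a) = 37
(3 - 8)a = 37 - 72
-5a = -35
a = 7, o = 9 - 7 = 2

Apples: 7, Oranges: 2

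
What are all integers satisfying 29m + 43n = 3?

Step 1: Compute gcd(29, 43) = 1.
Since 1 divides 3, solutions exist.

Step 2: Find a particular solution using extended Euclidean algorithm.
We get m₀ = 9, n₀ = -6.
Check: 29*9 + 43*-6 = 3 = 3 ✓

Step 3: Write the general solution.
m = 9 + (43/1)t = 9 + 43t
n = -6 - (29/1)t = -6 - 29t
for any integer t.

m = 9 + 43t, n = -6 - 29t for integer t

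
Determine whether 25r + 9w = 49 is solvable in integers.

Step 1: Compute gcd(25, 9).
gcd(25, 9) = 1

Step 2: Check divisibility.
Does 1 divide 49? 49 = 1 x 49, so yes.

By the theorem on linear Diophantine equations, 25r + 9w = 49 has integer solutions if and only if gcd(25, 9) divides 49. Since 1 | 49, solutions exist.

Yes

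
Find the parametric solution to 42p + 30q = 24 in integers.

Step 1: Compute gcd(42, 30) = 6.
Since 6 divides 24, solutions exist.

Step 2: Find a particular solution using extended Euclidean algorithm.
We get p₀ = -8, q₀ = 12.
Check: 42*-8 + 30*12 = 24 = 24 ✓

Step 3: Write the general solution.
p = -8 + (30/6)t = -8 + 5t
q = 12 - (42/6)t = 12 - 7t
for any integer t.

p = -8 + 5t, q = 12 - 7t for integer t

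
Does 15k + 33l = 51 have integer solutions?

Step 1: Compute gcd(15, 33).
gcd(15, 33) = 3

Step 2: Check divisibility.
Does 3 divide 51? 51 = 3 x 17, so yes.

By the theorem on linear Diophantine equations, 15k + 33l = 51 has integer solutions if and only if gcd(15, 33) divides 51. Since 3 | 51, solutions exist.

Yes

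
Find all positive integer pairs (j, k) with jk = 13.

The positive divisors of 13 are: 1, 13.
Each divisor d gives the pair (d, 13/d):
(1, 13), (13, 1)

(1, 13), (13, 1)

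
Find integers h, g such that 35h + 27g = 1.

Step 1: Check solvability.
gcd(35, 27) = 1
Since 1 divides 1, solutions exist.

Step 2: Apply extended Euclidean algorithm to find gcd.
We find integers such that 35*x0 + 27*y0 = 1

Step 3: Scale the particular solution.
Multiply by 1/1 = 1:
h = -10, g = 13

Step 4: Verify.
35*(-10) + 27*(13) = 1 = 1 ✓

h = -10, g = 13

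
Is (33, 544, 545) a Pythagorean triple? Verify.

Compute a² + b² = 33² + 544² = 1089 + 295936 = 297025
Compute c² = 545² = 297025
Since 297025 = 297025, confirmed.

Yes, it is a Pythagorean triple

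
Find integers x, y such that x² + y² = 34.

We need to find integers x, y > 0 such that x² + y² = 34.
Trying x = 3: y² = 34 - 3² = 34 - 9 = 25
y = 5
Check: 3² + 5² = 9 + 25 = 34 ✓

34 = 3² + 5²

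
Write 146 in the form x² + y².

We need to find integers x, y > 0 such that x² + y² = 146.
Trying x = 5: y² = 146 - 5² = 146 - 25 = 121
y = 11
Check: 5² + 11² = 25 + 121 = 146 ✓

146 = 5² + 11²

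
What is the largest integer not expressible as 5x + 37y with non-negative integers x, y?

For two coprime denominations a and b, the Frobenius number (largest value not representable as a non-negative combination) is ab - a - b.
Here gcd(5, 37) = 1, so they are coprime.
F(5, 37) = 5·37 - 5 - 37 = 185 - 42 = 143

143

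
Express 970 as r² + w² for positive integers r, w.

We need to find integers r, w > 0 such that r² + w² = 970.
Trying r = 3: w² = 970 - 3² = 970 - 9 = 961
w = 31
Check: 3² + 31² = 9 + 961 = 970 ✓

970 = 3² + 31²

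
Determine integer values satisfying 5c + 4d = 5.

Step 1: Check solvability.
gcd(5, 4) = 1
Since 1 divides 5, solutions exist.

Step 2: Apply extended Euclidean algorithm to find gcd.
We find integers such that 5*x0 + 4*y0 = 1

Step 3: Scale the particular solution.
Multiply by 5/1 = 5:
c = 5, d = -5

Step 4: Verify.
5*(5) + 4*(-5) = 5 = 5 ✓

c = 5, d = -5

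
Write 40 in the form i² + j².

We need to find integers i, j > 0 such that i² + j² = 40.
Trying i = 2: j² = 40 - 2² = 40 - 4 = 36
j = 6
Check: 2² + 6² = 4 + 36 = 40 ✓

40 = 2² + 6²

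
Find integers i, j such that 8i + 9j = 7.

Step 1: Check solvability.
gcd(8, 9) = 1
Since 1 divides 7, solutions exist.

Step 2: Apply extended Euclidean algorithm to find gcd.
We find integers such that 8*x0 + 9*y0 = 1

Step 3: Scale the particular solution.
Multiply by 7/1 = 7:
i = -7, j = 7

Step 4: Verify.
8*(-7) + 9*(7) = 7 = 7 ✓

i = -7, j = 7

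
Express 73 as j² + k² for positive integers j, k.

We need to find integers j, k > 0 such that j² + k² = 73.
Trying j = 3: k² = 73 - 3² = 73 - 9 = 64
k = 8
Check: 3² + 8² = 9 + 64 = 73 ✓

73 = 3² + 8²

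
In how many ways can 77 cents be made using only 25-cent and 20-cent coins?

We need non-negative integers (x, y) with 25x + 20y = 77.
For each x from 0 to 3, check if (77 - 25x) is a non-negative multiple of 20.
Solutions (x, y): none
Count: 0

0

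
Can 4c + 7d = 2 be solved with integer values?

Step 1: Compute gcd(4, 7).
gcd(4, 7) = 1

Step 2: Check divisibility.
Does 1 divide 2? 2 = 1 x 2, so yes.

By the theorem on linear Diophantine equations, 4c + 7d = 2 has integer solutions if and only if gcd(4, 7) divides 2. Since 1 | 2, solutions exist.

Yes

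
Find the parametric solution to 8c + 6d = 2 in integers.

Step 1: Compute gcd(8, 6) = 2.
Since 2 divides 2, solutions exist.

Step 2: Find a particular solution using extended Euclidean algorithm.
We get c₀ = 1, d₀ = -1.
Check: 8*1 + 6*-1 = 2 = 2 ✓

Step 3: Write the general solution.
c = 1 + (6/2)t = 1 + 3t
d = -1 - (8/2)t = -1 - 4t
for any integer t.

c = 1 + 3t, d = -1 - 4t for integer t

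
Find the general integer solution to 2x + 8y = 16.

Step 1: Compute gcd(2, 8) = 2.
Since 2 divides 16, solutions exist.

Step 2: Find a particular solution using extended Euclidean algorithm.
We get x₀ = 8, y₀ = 0.
Check: 2*8 + 8*0 = 16 = 16 ✓

Step 3: Write the general solution.
x = 8 + (8/2)t = 8 + 4t
y = 0 - (2/2)t = 0 - 1t
for any integer t.

x = 8 + 4t, y = 0 - 1t for integer t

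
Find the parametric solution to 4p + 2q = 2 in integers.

Step 1: Compute gcd(4, 2) = 2.
Since 2 divides 2, solutions exist.

Step 2: Find a particular solution using extended Euclidean algorithm.
We get p₀ = 0, q₀ = 1.
Check: 4*0 + 2*1 = 2 = 2 ✓

Step 3: Write the general solution.
p = 0 + (2/2)t = 0 + 1t
q = 1 - (4/2)t = 1 - 2t
for any integer t.

p = 0 + 1t, q = 1 - 2t for integer t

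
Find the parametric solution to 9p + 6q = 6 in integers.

Step 1: Compute gcd(9, 6) = 3.
Since 3 divides 6, solutions exist.

Step 2: Find a particular solution using extended Euclidean algorithm.
We get p₀ = 2, q₀ = -2.
Check: 9*2 + 6*-2 = 6 = 6 ✓

Step 3: Write the general solution.
p = 2 + (6/3)t = 2 + 2t
q = -2 - (9/3)t = -2 - 3t
for any integer t.

p = 2 + 2t, q = -2 - 3t for integer t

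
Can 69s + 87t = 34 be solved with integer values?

Step 1: Compute gcd(69, 87).
gcd(69, 87) = 3

Step 2: Check divisibility.
Does 3 divide 34? 34 = 3 x 11 + 1, so no.

By the theorem on linear Diophantine equations, 69s + 87t = 34 has integer solutions if and only if gcd(69, 87) divides 34. Since 3 does not divide 34, no solutions exist.

No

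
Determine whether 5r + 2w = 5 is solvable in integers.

Step 1: Compute gcd(5, 2).
gcd(5, 2) = 1

Step 2: Check divisibility.
Does 1 divide 5? 5 = 1 x 5, so yes.

By the theorem on linear Diophantine equations, 5r + 2w = 5 has integer solutions if and only if gcd(5, 2) divides 5. Since 1 | 5, solutions exist.

Yes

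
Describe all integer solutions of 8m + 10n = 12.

Step 1: Compute gcd(8, 10) = 2.
Since 2 divides 12, solutions exist.

Step 2: Find a particular solution using extended Euclidean algorithm.
We get m₀ = -6, n₀ = 6.
Check: 8*-6 + 10*6 = 12 = 12 ✓

Step 3: Write the general solution.
m = -6 + (10/2)t = -6 + 5t
n = 6 - (8/2)t = 6 - 4t
for any integer t.

m = -6 + 5t, n = 6 - 4t for integer t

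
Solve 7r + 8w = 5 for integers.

Step 1: Check solvability.
gcd(7, 8) = 1
Since 1 divides 5, solutions exist.

Step 2: Apply extended Euclidean algorithm to find gcd.
We find integers such that 7*x0 + 8*y0 = 1

Step 3: Scale the particular solution.
Multiply by 5/1 = 5:
r = -5, w = 5

Step 4: Verify.
7*(-5) + 8*(5) = 5 = 5 ✓

r = -5, w = 5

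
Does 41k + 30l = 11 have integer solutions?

Step 1: Compute gcd(41, 30).
gcd(41, 30) = 1

Step 2: Check divisibility.
Does 1 divide 11? 11 = 1 x 11, so yes.

By the theorem on linear Diophantine equations, 41k + 30l = 11 has integer solutions if and only if gcd(41, 30) divides 11. Since 1 | 11, solutions exist.

Yes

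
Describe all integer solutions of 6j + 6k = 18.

Step 1: Compute gcd(6, 6) = 6.
Since 6 divides 18, solutions exist.

Step 2: Find a particular solution using extended Euclidean algorithm.
We get j₀ = 0, k₀ = 3.
Check: 6*0 + 6*3 = 18 = 18 ✓

Step 3: Write the general solution.
j = 0 + (6/6)t = 0 + 1t
k = 3 - (6/6)t = 3 - 1t
for any integer t.

j = 0 + 1t, k = 3 - 1t for integer t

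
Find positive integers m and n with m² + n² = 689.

We need to find integers m, n > 0 such that m² + n² = 689.
Trying m = 8: n² = 689 - 8² = 689 - 64 = 625
n = 25
Check: 8² + 25² = 64 + 625 = 689 ✓

689 = 8² + 25²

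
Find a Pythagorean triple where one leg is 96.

We need the other leg and hypotenuse such that 96² + x² = c².
Take x = 247, c = 265: 96² + 247² = 9216 + 61009 = 70225 = 265² ✓
Triple: (247, 96, 265)

(247, 96, 265)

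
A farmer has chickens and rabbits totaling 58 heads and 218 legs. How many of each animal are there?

Let c = chickens, r = rabbits.
Heads: c + r = 58
Legs: 2c + 4r = 218
From the first equation, c = 58 - r. Substitute:
2(58 - r) + 4r = 218
116 + 2r = 218
r = (218 - 116)/2 = 51
c = 58 - 51 = 7

Chickens: 7, Rabbits: 51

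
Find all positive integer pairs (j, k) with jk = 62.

The positive divisors of 62 are: 1, 2, 31, 62.
Each divisor d gives the pair (d, 62/d):
(1, 62), (2, 31), (31, 2), (62, 1)

(1, 62), (2, 31), (31, 2), (62, 1)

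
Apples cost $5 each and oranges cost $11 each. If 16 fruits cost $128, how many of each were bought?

Let a = apples, o = oranges.
a + o = 16
5a + 11o = 128
Substitute o = 16 - a:
5a + 11(16 - a) = 128
(5 - 11)a = 128 - 176
-6a = -48
a = 8, o = 16 - 8 = 8

Apples: 8, Oranges: 8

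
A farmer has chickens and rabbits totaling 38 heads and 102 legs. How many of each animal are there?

Let c = chickens, r = rabbits.
Heads: c + r = 38
Legs: 2c + 4r = 102
From the first equation, c = 38 - r. Substitute:
2(38 - r) + 4r = 102
76 + 2r = 102
r = (102 - 76)/2 = 13
c = 38 - 13 = 25

Chickens: 25, Rabbits: 13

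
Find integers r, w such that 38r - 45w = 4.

Step 1: Check solvability.
gcd(38, 45) = 1
Since 1 divides 4, solutions exist.

Step 2: Apply extended Euclidean algorithm to find gcd.
We find integers such that 38*x0 + 45*y0 = 1

Step 3: Scale the particular solution.
Multiply by 4/1 = 4:
r = -52, w = -44

Step 4: Verify.
38*(-52) - 45*(-44) = 4 = 4 ✓

r = -52, w = -44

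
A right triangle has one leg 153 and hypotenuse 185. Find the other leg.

b² = c² - a² = 34225 - 23409 = 10816
b = 104

104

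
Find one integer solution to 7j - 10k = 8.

Step 1: Check solvability.
gcd(7, 10) = 1
Since 1 divides 8, solutions exist.

Step 2: Apply extended Euclidean algorithm to find gcd.
We find integers such that 7*x0 + 10*y0 = 1

Step 3: Scale the particular solution.
Multiply by 8/1 = 8:
j = 24, k = 16

Step 4: Verify.
7*(24) - 10*(16) = 8 = 8 ✓

j = 24, k = 16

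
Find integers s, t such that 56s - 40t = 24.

Step 1: Check solvability.
gcd(56, 40) = 8
Since 8 divides 24, solutions exist.

Step 2: Apply extended Euclidean algorithm to find gcd.
We find integers such that 56*x0 + 40*y0 = 8

Step 3: Scale the particular solution.
Multiply by 24/8 = 3:
s = -6, t = -9

Step 4: Verify.
56*(-6) - 40*(-9) = 24 = 24 ✓

s = -6, t = -9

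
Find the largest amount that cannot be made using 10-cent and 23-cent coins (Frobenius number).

For two coprime denominations a and b, the Frobenius number (largest value not representable as a non-negative combination) is ab - a - b.
Here gcd(10, 23) = 1, so they are coprime.
F(10, 23) = 10·23 - 10 - 23 = 230 - 33 = 197

197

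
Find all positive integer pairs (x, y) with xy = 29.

The positive divisors of 29 are: 1, 29.
Each divisor d gives the pair (d, 29/d):
(1, 29), (29, 1)

(1, 29), (29, 1)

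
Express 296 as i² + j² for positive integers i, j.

We need to find integers i, j > 0 such that i² + j² = 296.
Trying i = 10: j² = 296 - 10² = 296 - 100 = 196
j = 14
Check: 10² + 14² = 100 + 196 = 296 ✓

296 = 10² + 14²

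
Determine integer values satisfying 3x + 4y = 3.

Step 1: Check solvability.
gcd(3, 4) = 1
Since 1 divides 3, solutions exist.

Step 2: Apply extended Euclidean algorithm to find gcd.
We find integers such that 3*x0 + 4*y0 = 1

Step 3: Scale the particular solution.
Multiply by 3/1 = 3:
x = -3, y = 3

Step 4: Verify.
3*(-3) + 4*(3) = 3 = 3 ✓

x = -3, y = 3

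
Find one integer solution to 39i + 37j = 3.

Step 1: Check solvability.
gcd(39, 37) = 1
Since 1 divides 3, solutions exist.

Step 2: Apply extended Euclidean algorithm to find gcd.
We find integers such that 39*x0 + 37*y0 = 1

Step 3: Scale the particular solution.
Multiply by 3/1 = 3:
i = -54, j = 57

Step 4: Verify.
39*(-54) + 37*(57) = 3 = 3 ✓

i = -54, j = 57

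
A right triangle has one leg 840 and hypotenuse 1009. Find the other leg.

a² = c² - b² = 1018081 - 705600 = 312481
a = 559

559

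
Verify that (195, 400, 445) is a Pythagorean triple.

Compute a² + b²:
195² + 400² = 38025 + 160000 = 198025
Compute c²:
445² = 198025
Since 198025 = 198025, it is a Pythagorean triple.

Yes, it is a Pythagorean triple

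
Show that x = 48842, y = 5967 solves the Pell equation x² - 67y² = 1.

Compute x² = 48842² = 2385540964
Compute 67y² = 67·5967² = 67·35605089 = 2385540963
x² - 67y² = 2385540964 - 2385540963 = 1
Since this equals 1, (48842, 5967) is a solution.

Yes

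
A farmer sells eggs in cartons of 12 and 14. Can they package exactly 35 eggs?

We need non-negative a, b with 12a + 14b = 35.
gcd(12, 14) = 2, and 2 does not divide 35.
No integer solutions exist.

No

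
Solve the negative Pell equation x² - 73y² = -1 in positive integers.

We need x² = 73y² - 1. Try successive y:
y = 1: x² = 73·1² - 1 = 72, not a perfect square
y = 2: x² = 73·2² - 1 = 291, not a perfect square
y = 3: x² = 73·3² - 1 = 656, not a perfect square
...
y = 125: x² = 73·125² - 1 = 1140624 = 1068² ✓
Check: 1068² - 73·125² = 1140624 - 1140625 = -1 ✓

x = 1068, y = 125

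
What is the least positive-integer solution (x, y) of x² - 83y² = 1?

We seek the smallest positive integers (x, y) with x² - 83y² = 1, i.e., x² = 83y² + 1.
Try successive y values:
y = 1: x² = 83·1² + 1 = 84, not a perfect square
y = 2: x² = 83·2² + 1 = 333, not a perfect square
y = 3: x² = 83·3² + 1 = 748, not a perfect square
... continuing the search (or via continued fractions) ...
y = 9: x² = 83·9² + 1 = 6724, x = 82 ✓

Verify: 82² - 83·9² = 6724 - 6723 = 1 ✓

x = 82, y = 9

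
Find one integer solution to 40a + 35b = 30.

Step 1: Check solvability.
gcd(40, 35) = 5
Since 5 divides 30, solutions exist.

Step 2: Apply extended Euclidean algorithm to find gcd.
We find integers such that 40*x0 + 35*y0 = 5

Step 3: Scale the particular solution.
Multiply by 30/5 = 6:
a = 6, b = -6

Step 4: Verify.
40*(6) + 35*(-6) = 30 = 30 ✓

a = 6, b = -6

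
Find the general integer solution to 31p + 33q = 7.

Step 1: Compute gcd(31, 33) = 1.
Since 1 divides 7, solutions exist.

Step 2: Find a particular solution using extended Euclidean algorithm.
We get p₀ = 112, q₀ = -105.
Check: 31*112 + 33*-105 = 7 = 7 ✓

Step 3: Write the general solution.
p = 112 + (33/1)t = 112 + 33t
q = -105 - (31/1)t = -105 - 31t
for any integer t.

p = 112 + 33t, q = -105 - 31t for integer t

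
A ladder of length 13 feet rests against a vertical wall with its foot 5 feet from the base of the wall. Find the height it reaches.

The ladder, wall, and ground form a right triangle with hypotenuse 13 and one leg 5.
By the Pythagorean theorem: h² = 13² - 5² = 169 - 25 = 144
h = √144 = 12 feet

12 feet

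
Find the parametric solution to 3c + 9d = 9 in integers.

Step 1: Compute gcd(3, 9) = 3.
Since 3 divides 9, solutions exist.

Step 2: Find a particular solution using extended Euclidean algorithm.
We get c₀ = 3, d₀ = 0.
Check: 3*3 + 9*0 = 9 = 9 ✓

Step 3: Write the general solution.
c = 3 + (9/3)t = 3 + 3t
d = 0 - (3/3)t = 0 - 1t
for any integer t.

c = 3 + 3t, d = 0 - 1t for integer t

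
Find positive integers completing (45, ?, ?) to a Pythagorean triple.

We need the other leg and hypotenuse such that 45² + x² = c².
Take x = 28, c = 53: 45² + 28² = 2025 + 784 = 2809 = 53² ✓
Triple: (45, 28, 53)

(45, 28, 53)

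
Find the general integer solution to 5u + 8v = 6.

Step 1: Compute gcd(5, 8) = 1.
Since 1 divides 6, solutions exist.

Step 2: Find a particular solution using extended Euclidean algorithm.
We get u₀ = -18, v₀ = 12.
Check: 5*-18 + 8*12 = 6 = 6 ✓

Step 3: Write the general solution.
u = -18 + (8/1)t = -18 + 8t
v = 12 - (5/1)t = 12 - 5t
for any integer t.

u = -18 + 8t, v = 12 - 5t for integer t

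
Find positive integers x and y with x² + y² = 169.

We need to find integers x, y > 0 such that x² + y² = 169.
Trying x = 5: y² = 169 - 5² = 169 - 25 = 144
y = 12
Check: 5² + 12² = 25 + 144 = 169 ✓

169 = 5² + 12²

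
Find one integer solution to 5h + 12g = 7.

Step 1: Check solvability.
gcd(5, 12) = 1
Since 1 divides 7, solutions exist.

Step 2: Apply extended Euclidean algorithm to find gcd.
We find integers such that 5*x0 + 12*y0 = 1

Step 3: Scale the particular solution.
Multiply by 7/1 = 7:
h = 35, g = -14

Step 4: Verify.
5*(35) + 12*(-14) = 7 = 7 ✓

h = 35, g = -14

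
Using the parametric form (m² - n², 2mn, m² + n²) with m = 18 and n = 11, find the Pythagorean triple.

a = m² - n² = 324 - 121 = 203
b = 2mn = 2·18·11 = 396
c = m² + n² = 324 + 121 = 445
Verify: 203² + 396² = 41209 + 156816 = 198025 = 445² ✓

(203, 396, 445)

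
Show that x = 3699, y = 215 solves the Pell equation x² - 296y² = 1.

Compute x² = 3699² = 13682601
Compute 296y² = 296·215² = 296·46225 = 13682600
x² - 296y² = 13682601 - 13682600 = 1
Since this equals 1, (3699, 215) is a solution.

Yes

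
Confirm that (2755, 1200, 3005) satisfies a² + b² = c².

Compute a² + b² = 2755² + 1200² = 7590025 + 1440000 = 9030025
Compute c² = 3005² = 9030025
Since 9030025 = 9030025, confirmed.

Yes, it is a Pythagorean triple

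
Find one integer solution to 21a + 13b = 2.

Step 1: Check solvability.
gcd(21, 13) = 1
Since 1 divides 2, solutions exist.

Step 2: Apply extended Euclidean algorithm to find gcd.
We find integers such that 21*x0 + 13*y0 = 1

Step 3: Scale the particular solution.
Multiply by 2/1 = 2:
a = 10, b = -16

Step 4: Verify.
21*(10) + 13*(-16) = 2 = 2 ✓

a = 10, b = -16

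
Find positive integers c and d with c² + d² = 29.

We need to find integers c, d > 0 such that c² + d² = 29.
Trying c = 2: d² = 29 - 2² = 29 - 4 = 25
d = 5
Check: 2² + 5² = 4 + 25 = 29 ✓

29 = 2² + 5²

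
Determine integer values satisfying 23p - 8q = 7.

Step 1: Check solvability.
gcd(23, 8) = 1
Since 1 divides 7, solutions exist.

Step 2: Apply extended Euclidean algorithm to find gcd.
We find integers such that 23*x0 + 8*y0 = 1

Step 3: Scale the particular solution.
Multiply by 7/1 = 7:
p = -7, q = -21

Step 4: Verify.
23*(-7) - 8*(-21) = 7 = 7 ✓

p = -7, q = -21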